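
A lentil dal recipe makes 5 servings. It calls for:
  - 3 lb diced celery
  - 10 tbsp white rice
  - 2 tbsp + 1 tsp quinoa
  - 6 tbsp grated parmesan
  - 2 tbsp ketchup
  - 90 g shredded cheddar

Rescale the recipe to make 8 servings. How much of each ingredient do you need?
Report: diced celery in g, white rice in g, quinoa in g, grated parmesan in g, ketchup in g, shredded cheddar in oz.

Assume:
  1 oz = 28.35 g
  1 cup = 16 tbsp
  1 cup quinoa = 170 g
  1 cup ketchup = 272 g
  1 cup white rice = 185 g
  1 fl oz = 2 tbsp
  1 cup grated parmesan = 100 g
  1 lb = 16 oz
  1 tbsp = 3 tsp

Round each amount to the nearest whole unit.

Scaling factor: 8/5 = 1.6.
diced celery: 3 lb × 8/5 × 16 oz/lb × 28.35 g/oz ≈ 2177 g
white rice: 10 tbsp × 8/5 ÷ 16 tbsp/cup × 185 g/cup = 185 g
quinoa: (2 tbsp + 1 tsp = 7/3 tbsp) × 8/5 ÷ 16 tbsp/cup × 170 g/cup ≈ 40 g
grated parmesan: 6 tbsp × 8/5 ÷ 16 tbsp/cup × 100 g/cup = 60 g
ketchup: 2 tbsp × 8/5 ÷ 16 tbsp/cup × 272 g/cup ≈ 54 g
shredded cheddar: 90 g × 8/5 ÷ 28.35 g/oz ≈ 5 oz

diced celery: 2177 g; white rice: 185 g; quinoa: 40 g; grated parmesan: 60 g; ketchup: 54 g; shredded cheddar: 5 oz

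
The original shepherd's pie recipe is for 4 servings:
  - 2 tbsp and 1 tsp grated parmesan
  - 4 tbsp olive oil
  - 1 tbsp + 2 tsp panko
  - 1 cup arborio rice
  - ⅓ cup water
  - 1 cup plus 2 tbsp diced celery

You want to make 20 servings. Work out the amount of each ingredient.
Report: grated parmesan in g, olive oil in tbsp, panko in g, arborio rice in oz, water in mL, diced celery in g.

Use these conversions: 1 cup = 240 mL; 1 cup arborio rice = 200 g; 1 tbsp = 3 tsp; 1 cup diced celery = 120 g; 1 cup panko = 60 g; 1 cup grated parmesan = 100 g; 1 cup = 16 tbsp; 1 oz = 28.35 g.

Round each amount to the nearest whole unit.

grated parmesan: 73 g; olive oil: 20 tbsp; panko: 31 g; arborio rice: 35 oz; water: 400 mL; diced celery: 675 g

Scaling factor: 20/4 = 5.
grated parmesan: (2 tbsp + 1 tsp = 7/3 tbsp) × 5 ÷ 16 tbsp/cup × 100 g/cup ≈ 73 g
olive oil: 4 tbsp × 5 = 20 tbsp
panko: (1 tbsp + 2 tsp = 5/3 tbsp) × 5 ÷ 16 tbsp/cup × 60 g/cup ≈ 31 g
arborio rice: 1 cup × 5 × 200 g/cup ÷ 28.35 g/oz ≈ 35 oz
water: 1/3 cup × 5 × 240 mL/cup = 400 mL
diced celery: (1 cup + 2 tbsp = 1.125 cup) × 5 × 120 g/cup = 675 g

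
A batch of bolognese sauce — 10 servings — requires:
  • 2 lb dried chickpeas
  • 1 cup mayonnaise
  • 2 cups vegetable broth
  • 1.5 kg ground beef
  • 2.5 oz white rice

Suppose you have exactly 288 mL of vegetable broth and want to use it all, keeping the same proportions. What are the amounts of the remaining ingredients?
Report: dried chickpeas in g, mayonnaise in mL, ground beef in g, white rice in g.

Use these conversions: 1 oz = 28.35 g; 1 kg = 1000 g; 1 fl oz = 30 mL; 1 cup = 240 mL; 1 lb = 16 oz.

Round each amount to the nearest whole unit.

The original recipe has 480 mL of vegetable broth, so the scaling factor is 288 ÷ 480 = 3/5 = 0.6.
dried chickpeas: 2 lb × 3/5 × 16 oz/lb × 28.35 g/oz ≈ 544 g
mayonnaise: 1 cup × 3/5 × 240 mL/cup = 144 mL
ground beef: 1.5 kg × 3/5 × 1000 g/kg = 900 g
white rice: 2.5 oz × 3/5 × 28.35 g/oz ≈ 43 g

dried chickpeas: 544 g; mayonnaise: 144 mL; ground beef: 900 g; white rice: 43 g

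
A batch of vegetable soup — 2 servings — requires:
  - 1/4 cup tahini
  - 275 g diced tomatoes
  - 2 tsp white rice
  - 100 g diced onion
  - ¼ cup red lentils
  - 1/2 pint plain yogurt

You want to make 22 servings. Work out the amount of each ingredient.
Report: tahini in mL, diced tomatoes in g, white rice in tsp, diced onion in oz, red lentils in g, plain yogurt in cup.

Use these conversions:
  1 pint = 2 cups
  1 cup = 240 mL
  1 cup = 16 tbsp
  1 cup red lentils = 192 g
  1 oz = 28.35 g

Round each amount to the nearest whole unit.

Scaling factor: 22/2 = 11.
tahini: 0.25 cup × 11 × 240 mL/cup = 660 mL
diced tomatoes: 275 g × 11 = 3025 g
white rice: 2 tsp × 11 = 22 tsp
diced onion: 100 g × 11 ÷ 28.35 g/oz ≈ 39 oz
red lentils: 0.25 cup × 11 × 192 g/cup = 528 g
plain yogurt: 0.5 pint × 11 × 2 cup/pint = 11 cup

tahini: 660 mL; diced tomatoes: 3025 g; white rice: 22 tsp; diced onion: 39 oz; red lentils: 528 g; plain yogurt: 11 cup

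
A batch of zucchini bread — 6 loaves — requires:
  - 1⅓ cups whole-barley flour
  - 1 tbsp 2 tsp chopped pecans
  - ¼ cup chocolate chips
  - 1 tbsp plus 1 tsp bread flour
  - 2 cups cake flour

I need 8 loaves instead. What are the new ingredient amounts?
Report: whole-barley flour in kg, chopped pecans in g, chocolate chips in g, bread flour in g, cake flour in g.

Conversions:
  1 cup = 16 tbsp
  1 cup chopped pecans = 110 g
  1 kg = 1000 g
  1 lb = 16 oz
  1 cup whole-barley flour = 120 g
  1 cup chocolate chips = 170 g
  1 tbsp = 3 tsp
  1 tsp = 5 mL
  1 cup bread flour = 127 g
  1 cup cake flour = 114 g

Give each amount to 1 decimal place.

Scaling factor: 8/6 = 4/3.
whole-barley flour: 4/3 cup × 4/3 × 120 g/cup ÷ 1000 g/kg ≈ 0.2 kg
chopped pecans: (1 tbsp + 2 tsp = 5/3 tbsp) × 4/3 ÷ 16 tbsp/cup × 110 g/cup ≈ 15.3 g
chocolate chips: 0.25 cup × 4/3 × 170 g/cup ≈ 56.7 g
bread flour: (1 tbsp + 1 tsp = 4/3 tbsp) × 4/3 ÷ 16 tbsp/cup × 127 g/cup ≈ 14.1 g
cake flour: 2 cup × 4/3 × 114 g/cup = 304.0 g

whole-barley flour: 0.2 kg; chopped pecans: 15.3 g; chocolate chips: 56.7 g; bread flour: 14.1 g; cake flour: 304.0 g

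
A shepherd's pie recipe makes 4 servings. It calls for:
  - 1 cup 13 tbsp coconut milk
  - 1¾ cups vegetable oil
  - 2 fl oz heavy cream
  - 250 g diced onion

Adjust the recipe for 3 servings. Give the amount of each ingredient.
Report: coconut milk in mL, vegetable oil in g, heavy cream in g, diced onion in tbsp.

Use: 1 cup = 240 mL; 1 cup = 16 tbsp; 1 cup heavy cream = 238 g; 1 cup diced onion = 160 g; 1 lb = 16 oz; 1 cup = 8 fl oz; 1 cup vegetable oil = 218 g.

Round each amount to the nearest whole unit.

coconut milk: 326 mL; vegetable oil: 286 g; heavy cream: 45 g; diced onion: 19 tbsp

Scaling factor: 3/4 = 0.75.
coconut milk: (1 cup + 13 tbsp = 1.8125 cup) × 3/4 × 240 mL/cup ≈ 326 mL
vegetable oil: 1.75 cup × 3/4 × 218 g/cup ≈ 286 g
heavy cream: 2 fl oz × 3/4 ÷ 8 fl oz/cup × 238 g/cup ≈ 45 g
diced onion: 250 g × 3/4 ÷ 160 g/cup × 16 tbsp/cup ≈ 19 tbsp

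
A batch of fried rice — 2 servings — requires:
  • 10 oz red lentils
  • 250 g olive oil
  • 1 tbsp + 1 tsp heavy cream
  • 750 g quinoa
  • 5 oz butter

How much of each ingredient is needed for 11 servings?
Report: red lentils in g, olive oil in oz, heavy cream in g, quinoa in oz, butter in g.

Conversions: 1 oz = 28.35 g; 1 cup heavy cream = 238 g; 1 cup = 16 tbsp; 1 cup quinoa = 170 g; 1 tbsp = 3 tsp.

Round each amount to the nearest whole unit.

red lentils: 1559 g; olive oil: 49 oz; heavy cream: 109 g; quinoa: 146 oz; butter: 780 g

Scaling factor: 11/2 = 5.5.
red lentils: 10 oz × 11/2 × 28.35 g/oz ≈ 1559 g
olive oil: 250 g × 11/2 ÷ 28.35 g/oz ≈ 49 oz
heavy cream: (1 tbsp + 1 tsp = 4/3 tbsp) × 11/2 ÷ 16 tbsp/cup × 238 g/cup ≈ 109 g
quinoa: 750 g × 11/2 ÷ 28.35 g/oz ≈ 146 oz
butter: 5 oz × 11/2 × 28.35 g/oz ≈ 780 g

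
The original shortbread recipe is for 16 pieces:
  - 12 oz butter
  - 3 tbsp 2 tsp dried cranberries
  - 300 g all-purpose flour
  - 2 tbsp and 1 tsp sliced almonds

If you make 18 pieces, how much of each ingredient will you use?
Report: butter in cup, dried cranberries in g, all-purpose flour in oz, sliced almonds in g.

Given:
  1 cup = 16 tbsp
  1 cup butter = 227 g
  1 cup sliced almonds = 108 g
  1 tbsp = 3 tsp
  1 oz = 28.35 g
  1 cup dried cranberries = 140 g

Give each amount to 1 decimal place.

Scaling factor: 18/16 = 9/8 = 1.125.
butter: 12 oz × 9/8 × 28.35 g/oz ÷ 227 g/cup ≈ 1.7 cup
dried cranberries: (3 tbsp + 2 tsp = 11/3 tbsp) × 9/8 ÷ 16 tbsp/cup × 140 g/cup ≈ 36.1 g
all-purpose flour: 300 g × 9/8 ÷ 28.35 g/oz ≈ 11.9 oz
sliced almonds: (2 tbsp + 1 tsp = 7/3 tbsp) × 9/8 ÷ 16 tbsp/cup × 108 g/cup ≈ 17.7 g

butter: 1.7 cup; dried cranberries: 36.1 g; all-purpose flour: 11.9 oz; sliced almonds: 17.7 g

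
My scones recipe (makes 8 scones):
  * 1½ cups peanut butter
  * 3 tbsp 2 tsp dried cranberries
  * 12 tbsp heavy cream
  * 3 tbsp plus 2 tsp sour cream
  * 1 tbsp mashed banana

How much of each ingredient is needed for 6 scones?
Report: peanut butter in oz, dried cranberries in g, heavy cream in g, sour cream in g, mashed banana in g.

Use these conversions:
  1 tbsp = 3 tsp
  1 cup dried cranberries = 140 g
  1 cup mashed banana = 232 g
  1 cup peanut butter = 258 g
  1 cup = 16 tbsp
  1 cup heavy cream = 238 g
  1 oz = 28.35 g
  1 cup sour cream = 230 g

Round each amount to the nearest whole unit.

Scaling factor: 6/8 = 3/4 = 0.75.
peanut butter: 1.5 cup × 3/4 × 258 g/cup ÷ 28.35 g/oz ≈ 10 oz
dried cranberries: (3 tbsp + 2 tsp = 11/3 tbsp) × 3/4 ÷ 16 tbsp/cup × 140 g/cup ≈ 24 g
heavy cream: 12 tbsp × 3/4 ÷ 16 tbsp/cup × 238 g/cup ≈ 134 g
sour cream: (3 tbsp + 2 tsp = 11/3 tbsp) × 3/4 ÷ 16 tbsp/cup × 230 g/cup ≈ 40 g
mashed banana: 1 tbsp × 3/4 ÷ 16 tbsp/cup × 232 g/cup ≈ 11 g

peanut butter: 10 oz; dried cranberries: 24 g; heavy cream: 134 g; sour cream: 40 g; mashed banana: 11 g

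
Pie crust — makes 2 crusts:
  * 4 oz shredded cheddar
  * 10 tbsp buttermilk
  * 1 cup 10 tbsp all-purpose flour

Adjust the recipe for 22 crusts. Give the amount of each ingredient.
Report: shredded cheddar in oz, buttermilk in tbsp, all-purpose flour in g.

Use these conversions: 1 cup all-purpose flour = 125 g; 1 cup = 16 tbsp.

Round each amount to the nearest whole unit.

shredded cheddar: 44 oz; buttermilk: 110 tbsp; all-purpose flour: 2234 g

Scaling factor: 22/2 = 11.
shredded cheddar: 4 oz × 11 = 44 oz
buttermilk: 10 tbsp × 11 = 110 tbsp
all-purpose flour: (1 cup + 10 tbsp = 1.625 cup) × 11 × 125 g/cup ≈ 2234 g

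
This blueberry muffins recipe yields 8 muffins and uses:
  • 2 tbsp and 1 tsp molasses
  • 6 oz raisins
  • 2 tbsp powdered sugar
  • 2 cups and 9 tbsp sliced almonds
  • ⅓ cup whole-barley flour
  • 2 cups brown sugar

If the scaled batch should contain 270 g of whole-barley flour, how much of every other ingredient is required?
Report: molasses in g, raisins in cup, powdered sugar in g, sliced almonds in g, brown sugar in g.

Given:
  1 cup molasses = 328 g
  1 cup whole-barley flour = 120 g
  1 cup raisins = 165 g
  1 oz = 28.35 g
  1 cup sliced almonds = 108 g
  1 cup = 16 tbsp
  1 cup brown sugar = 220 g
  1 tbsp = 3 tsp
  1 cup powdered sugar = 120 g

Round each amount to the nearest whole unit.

molasses: 323 g; raisins: 7 cup; powdered sugar: 101 g; sliced almonds: 1868 g; brown sugar: 2970 g

The original recipe has 40 g of whole-barley flour, so the scaling factor is 270 ÷ 40 = 27/4 = 6.75.
molasses: (2 tbsp + 1 tsp = 7/3 tbsp) × 27/4 ÷ 16 tbsp/cup × 328 g/cup ≈ 323 g
raisins: 6 oz × 27/4 × 28.35 g/oz ÷ 165 g/cup ≈ 7 cup
powdered sugar: 2 tbsp × 27/4 ÷ 16 tbsp/cup × 120 g/cup ≈ 101 g
sliced almonds: (2 cup + 9 tbsp = 2.5625 cup) × 27/4 × 108 g/cup ≈ 1868 g
brown sugar: 2 cup × 27/4 × 220 g/cup = 2970 g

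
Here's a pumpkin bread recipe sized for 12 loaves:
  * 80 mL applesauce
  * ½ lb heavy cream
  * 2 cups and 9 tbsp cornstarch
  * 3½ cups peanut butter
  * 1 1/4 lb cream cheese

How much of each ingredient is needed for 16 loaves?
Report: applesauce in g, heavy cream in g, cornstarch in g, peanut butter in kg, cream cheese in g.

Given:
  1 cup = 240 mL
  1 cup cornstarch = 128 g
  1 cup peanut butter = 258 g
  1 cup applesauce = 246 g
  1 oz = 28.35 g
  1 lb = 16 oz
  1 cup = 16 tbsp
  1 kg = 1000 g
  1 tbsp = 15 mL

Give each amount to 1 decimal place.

applesauce: 109.3 g; heavy cream: 302.4 g; cornstarch: 437.3 g; peanut butter: 1.2 kg; cream cheese: 756.0 g

Scaling factor: 16/12 = 4/3.
applesauce: 80 mL × 4/3 ÷ 240 mL/cup × 246 g/cup ≈ 109.3 g
heavy cream: 0.5 lb × 4/3 × 16 oz/lb × 28.35 g/oz = 302.4 g
cornstarch: (2 cup + 9 tbsp = 2.5625 cup) × 4/3 × 128 g/cup ≈ 437.3 g
peanut butter: 3.5 cup × 4/3 × 258 g/cup ÷ 1000 g/kg ≈ 1.2 kg
cream cheese: 1.25 lb × 4/3 × 16 oz/lb × 28.35 g/oz = 756.0 g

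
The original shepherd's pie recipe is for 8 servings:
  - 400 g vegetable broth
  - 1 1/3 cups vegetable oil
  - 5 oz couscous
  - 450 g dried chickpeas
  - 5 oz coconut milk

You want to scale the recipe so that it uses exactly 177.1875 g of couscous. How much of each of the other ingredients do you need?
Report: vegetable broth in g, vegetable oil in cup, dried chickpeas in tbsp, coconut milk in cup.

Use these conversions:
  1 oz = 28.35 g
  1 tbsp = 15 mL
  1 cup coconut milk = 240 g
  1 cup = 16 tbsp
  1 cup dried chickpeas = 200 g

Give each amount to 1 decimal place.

vegetable broth: 500.0 g; vegetable oil: 1.7 cup; dried chickpeas: 45.0 tbsp; coconut milk: 0.7 cup

The original recipe has 141.75 g of couscous, so the scaling factor is 177.1875 ÷ 141.75 = 5/4 = 1.25.
vegetable broth: 400 g × 5/4 = 500.0 g
vegetable oil: 4/3 cup × 5/4 ≈ 1.7 cup
dried chickpeas: 450 g × 5/4 ÷ 200 g/cup × 16 tbsp/cup = 45.0 tbsp
coconut milk: 5 oz × 5/4 × 28.35 g/oz ÷ 240 g/cup ≈ 0.7 cup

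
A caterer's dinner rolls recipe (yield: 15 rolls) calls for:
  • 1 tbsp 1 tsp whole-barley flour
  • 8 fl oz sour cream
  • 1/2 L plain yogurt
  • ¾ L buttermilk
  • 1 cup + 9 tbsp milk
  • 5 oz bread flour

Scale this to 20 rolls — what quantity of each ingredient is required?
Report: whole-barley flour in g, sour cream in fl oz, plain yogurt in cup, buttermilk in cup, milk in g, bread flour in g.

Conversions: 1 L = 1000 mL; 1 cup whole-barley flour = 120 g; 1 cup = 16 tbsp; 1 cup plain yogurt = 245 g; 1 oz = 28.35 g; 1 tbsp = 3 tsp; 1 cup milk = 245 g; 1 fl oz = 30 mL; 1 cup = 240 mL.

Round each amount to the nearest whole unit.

Scaling factor: 20/15 = 4/3.
whole-barley flour: (1 tbsp + 1 tsp = 4/3 tbsp) × 4/3 ÷ 16 tbsp/cup × 120 g/cup ≈ 13 g
sour cream: 8 fl oz × 4/3 ≈ 11 fl oz
plain yogurt: 0.5 L × 4/3 × 1000 mL/L ÷ 240 mL/cup ≈ 3 cup
buttermilk: 0.75 L × 4/3 × 1000 mL/L ÷ 240 mL/cup ≈ 4 cup
milk: (1 cup + 9 tbsp = 1.5625 cup) × 4/3 × 245 g/cup ≈ 510 g
bread flour: 5 oz × 4/3 × 28.35 g/oz = 189 g

whole-barley flour: 13 g; sour cream: 11 fl oz; plain yogurt: 3 cup; buttermilk: 4 cup; milk: 510 g; bread flour: 189 g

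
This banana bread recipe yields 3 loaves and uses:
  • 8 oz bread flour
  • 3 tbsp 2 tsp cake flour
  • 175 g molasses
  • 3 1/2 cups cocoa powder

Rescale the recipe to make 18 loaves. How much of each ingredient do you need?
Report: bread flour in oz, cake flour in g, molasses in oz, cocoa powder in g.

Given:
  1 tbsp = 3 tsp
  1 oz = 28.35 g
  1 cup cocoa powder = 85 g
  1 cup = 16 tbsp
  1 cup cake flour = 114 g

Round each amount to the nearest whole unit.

Scaling factor: 18/3 = 6.
bread flour: 8 oz × 6 = 48 oz
cake flour: (3 tbsp + 2 tsp = 11/3 tbsp) × 6 ÷ 16 tbsp/cup × 114 g/cup ≈ 157 g
molasses: 175 g × 6 ÷ 28.35 g/oz ≈ 37 oz
cocoa powder: 3.5 cup × 6 × 85 g/cup = 1785 g

bread flour: 48 oz; cake flour: 157 g; molasses: 37 oz; cocoa powder: 1785 g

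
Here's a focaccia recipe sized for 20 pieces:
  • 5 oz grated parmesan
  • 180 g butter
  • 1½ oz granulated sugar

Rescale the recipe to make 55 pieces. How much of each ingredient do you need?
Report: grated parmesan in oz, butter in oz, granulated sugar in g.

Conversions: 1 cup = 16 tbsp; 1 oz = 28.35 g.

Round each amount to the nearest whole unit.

Scaling factor: 55/20 = 11/4 = 2.75.
grated parmesan: 5 oz × 11/4 ≈ 14 oz
butter: 180 g × 11/4 ÷ 28.35 g/oz ≈ 17 oz
granulated sugar: 1.5 oz × 11/4 × 28.35 g/oz ≈ 117 g

grated parmesan: 14 oz; butter: 17 oz; granulated sugar: 117 g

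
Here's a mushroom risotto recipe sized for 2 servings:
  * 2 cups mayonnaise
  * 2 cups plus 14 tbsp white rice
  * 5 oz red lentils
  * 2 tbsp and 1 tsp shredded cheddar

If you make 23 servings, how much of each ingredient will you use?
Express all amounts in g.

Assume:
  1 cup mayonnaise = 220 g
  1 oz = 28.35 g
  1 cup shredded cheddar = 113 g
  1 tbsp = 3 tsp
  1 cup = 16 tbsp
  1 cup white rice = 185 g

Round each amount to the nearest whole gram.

mayonnaise: 5060 g; white rice: 6117 g; red lentils: 1630 g; shredded cheddar: 190 g

Scaling factor: 23/2 = 11.5.
mayonnaise: 2 cup × 23/2 × 220 g/cup = 5060 g
white rice: (2 cup + 14 tbsp = 2.875 cup) × 23/2 × 185 g/cup ≈ 6117 g
red lentils: 5 oz × 23/2 × 28.35 g/oz ≈ 1630 g
shredded cheddar: (2 tbsp + 1 tsp = 7/3 tbsp) × 23/2 ÷ 16 tbsp/cup × 113 g/cup ≈ 190 g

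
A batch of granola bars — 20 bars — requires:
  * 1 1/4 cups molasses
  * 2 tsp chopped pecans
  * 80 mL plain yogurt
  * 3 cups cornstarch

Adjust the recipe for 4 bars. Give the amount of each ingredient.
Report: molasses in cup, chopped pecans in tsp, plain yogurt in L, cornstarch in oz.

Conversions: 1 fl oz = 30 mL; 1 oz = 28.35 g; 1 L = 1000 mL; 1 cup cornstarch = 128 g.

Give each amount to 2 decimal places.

molasses: 0.25 cup; chopped pecans: 0.40 tsp; plain yogurt: 0.02 L; cornstarch: 2.71 oz

Scaling factor: 4/20 = 1/5 = 0.2.
molasses: 1.25 cup × 1/5 = 0.25 cup
chopped pecans: 2 tsp × 1/5 = 0.40 tsp
plain yogurt: 80 mL × 1/5 ÷ 1000 mL/L ≈ 0.02 L
cornstarch: 3 cup × 1/5 × 128 g/cup ÷ 28.35 g/oz ≈ 2.71 oz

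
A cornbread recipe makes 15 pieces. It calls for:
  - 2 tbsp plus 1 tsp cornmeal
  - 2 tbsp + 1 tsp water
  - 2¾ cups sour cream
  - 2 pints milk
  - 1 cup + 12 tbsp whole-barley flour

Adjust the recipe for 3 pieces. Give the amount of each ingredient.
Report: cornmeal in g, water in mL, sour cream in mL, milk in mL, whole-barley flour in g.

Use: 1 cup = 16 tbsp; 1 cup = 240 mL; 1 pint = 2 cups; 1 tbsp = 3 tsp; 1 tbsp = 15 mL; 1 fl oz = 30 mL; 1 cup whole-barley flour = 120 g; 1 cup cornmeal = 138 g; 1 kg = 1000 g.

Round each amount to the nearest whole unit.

cornmeal: 4 g; water: 7 mL; sour cream: 132 mL; milk: 192 mL; whole-barley flour: 42 g

Scaling factor: 3/15 = 1/5 = 0.2.
cornmeal: (2 tbsp + 1 tsp = 7/3 tbsp) × 1/5 ÷ 16 tbsp/cup × 138 g/cup ≈ 4 g
water: (2 tbsp + 1 tsp = 7/3 tbsp) × 1/5 × 15 mL/tbsp = 7 mL
sour cream: 2.75 cup × 1/5 × 240 mL/cup = 132 mL
milk: 2 pint × 1/5 × 2 cup/pint × 240 mL/cup = 192 mL
whole-barley flour: (1 cup + 12 tbsp = 1.75 cup) × 1/5 × 120 g/cup = 42 g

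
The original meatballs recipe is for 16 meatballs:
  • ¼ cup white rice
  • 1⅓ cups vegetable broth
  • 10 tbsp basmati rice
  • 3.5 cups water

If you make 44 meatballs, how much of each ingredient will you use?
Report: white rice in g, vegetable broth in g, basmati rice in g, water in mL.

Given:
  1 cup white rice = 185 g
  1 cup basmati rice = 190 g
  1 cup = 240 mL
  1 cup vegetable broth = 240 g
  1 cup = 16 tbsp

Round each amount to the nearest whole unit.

white rice: 127 g; vegetable broth: 880 g; basmati rice: 327 g; water: 2310 mL

Scaling factor: 44/16 = 11/4 = 2.75.
white rice: 0.25 cup × 11/4 × 185 g/cup ≈ 127 g
vegetable broth: 4/3 cup × 11/4 × 240 g/cup = 880 g
basmati rice: 10 tbsp × 11/4 ÷ 16 tbsp/cup × 190 g/cup ≈ 327 g
water: 3.5 cup × 11/4 × 240 mL/cup = 2310 mL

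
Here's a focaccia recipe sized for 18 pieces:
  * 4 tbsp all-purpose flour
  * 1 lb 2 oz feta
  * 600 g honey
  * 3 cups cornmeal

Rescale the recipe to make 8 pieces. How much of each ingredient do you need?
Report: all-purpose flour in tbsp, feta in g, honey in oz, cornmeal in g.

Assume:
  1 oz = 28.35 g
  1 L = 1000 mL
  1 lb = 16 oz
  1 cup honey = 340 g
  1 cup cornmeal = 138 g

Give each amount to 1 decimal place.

Scaling factor: 8/18 = 4/9.
all-purpose flour: 4 tbsp × 4/9 ≈ 1.8 tbsp
feta: (1 lb + 2 oz = 1.125 lb) × 4/9 × 16 oz/lb × 28.35 g/oz = 226.8 g
honey: 600 g × 4/9 ÷ 28.35 g/oz ≈ 9.4 oz
cornmeal: 3 cup × 4/9 × 138 g/cup = 184.0 g

all-purpose flour: 1.8 tbsp; feta: 226.8 g; honey: 9.4 oz; cornmeal: 184.0 g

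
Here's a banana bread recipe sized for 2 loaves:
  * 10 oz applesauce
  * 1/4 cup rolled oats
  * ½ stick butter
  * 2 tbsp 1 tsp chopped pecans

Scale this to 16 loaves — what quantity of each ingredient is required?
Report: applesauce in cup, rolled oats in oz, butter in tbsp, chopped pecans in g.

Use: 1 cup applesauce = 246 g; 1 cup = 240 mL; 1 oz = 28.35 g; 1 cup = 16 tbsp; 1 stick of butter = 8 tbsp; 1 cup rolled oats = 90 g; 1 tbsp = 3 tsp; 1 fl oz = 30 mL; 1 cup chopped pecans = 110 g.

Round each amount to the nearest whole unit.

applesauce: 9 cup; rolled oats: 6 oz; butter: 32 tbsp; chopped pecans: 128 g

Scaling factor: 16/2 = 8.
applesauce: 10 oz × 8 × 28.35 g/oz ÷ 246 g/cup ≈ 9 cup
rolled oats: 0.25 cup × 8 × 90 g/cup ÷ 28.35 g/oz ≈ 6 oz
butter: 0.5 stick × 8 × 8 tbsp/stick = 32 tbsp
chopped pecans: (2 tbsp + 1 tsp = 7/3 tbsp) × 8 ÷ 16 tbsp/cup × 110 g/cup ≈ 128 g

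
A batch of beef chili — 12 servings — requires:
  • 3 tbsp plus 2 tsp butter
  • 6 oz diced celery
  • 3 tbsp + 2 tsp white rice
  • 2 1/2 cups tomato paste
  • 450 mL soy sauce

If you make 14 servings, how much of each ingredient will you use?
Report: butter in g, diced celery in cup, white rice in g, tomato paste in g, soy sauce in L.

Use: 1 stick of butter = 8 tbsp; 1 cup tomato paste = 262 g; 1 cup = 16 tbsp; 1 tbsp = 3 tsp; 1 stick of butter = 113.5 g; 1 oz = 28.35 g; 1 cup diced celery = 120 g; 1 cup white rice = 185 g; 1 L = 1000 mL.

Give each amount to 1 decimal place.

Scaling factor: 14/12 = 7/6.
butter: (3 tbsp + 2 tsp = 11/3 tbsp) × 7/6 ÷ 8 tbsp/stick × 113.5 g/stick ≈ 60.7 g
diced celery: 6 oz × 7/6 × 28.35 g/oz ÷ 120 g/cup ≈ 1.7 cup
white rice: (3 tbsp + 2 tsp = 11/3 tbsp) × 7/6 ÷ 16 tbsp/cup × 185 g/cup ≈ 49.5 g
tomato paste: 2.5 cup × 7/6 × 262 g/cup ≈ 764.2 g
soy sauce: 450 mL × 7/6 ÷ 1000 mL/L ≈ 0.5 L

butter: 60.7 g; diced celery: 1.7 cup; white rice: 49.5 g; tomato paste: 764.2 g; soy sauce: 0.5 L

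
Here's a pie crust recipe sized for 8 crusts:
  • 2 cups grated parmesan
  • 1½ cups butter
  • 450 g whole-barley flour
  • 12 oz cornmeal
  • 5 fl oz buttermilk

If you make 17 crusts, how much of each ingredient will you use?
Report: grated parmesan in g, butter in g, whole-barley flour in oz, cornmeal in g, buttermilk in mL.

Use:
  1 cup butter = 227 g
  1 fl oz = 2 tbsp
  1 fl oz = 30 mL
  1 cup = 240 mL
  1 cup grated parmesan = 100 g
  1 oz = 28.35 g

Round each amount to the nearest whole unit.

grated parmesan: 425 g; butter: 724 g; whole-barley flour: 34 oz; cornmeal: 723 g; buttermilk: 319 mL

Scaling factor: 17/8 = 2.125.
grated parmesan: 2 cup × 17/8 × 100 g/cup = 425 g
butter: 1.5 cup × 17/8 × 227 g/cup ≈ 724 g
whole-barley flour: 450 g × 17/8 ÷ 28.35 g/oz ≈ 34 oz
cornmeal: 12 oz × 17/8 × 28.35 g/oz ≈ 723 g
buttermilk: 5 fl oz × 17/8 × 30 mL/fl oz ≈ 319 mL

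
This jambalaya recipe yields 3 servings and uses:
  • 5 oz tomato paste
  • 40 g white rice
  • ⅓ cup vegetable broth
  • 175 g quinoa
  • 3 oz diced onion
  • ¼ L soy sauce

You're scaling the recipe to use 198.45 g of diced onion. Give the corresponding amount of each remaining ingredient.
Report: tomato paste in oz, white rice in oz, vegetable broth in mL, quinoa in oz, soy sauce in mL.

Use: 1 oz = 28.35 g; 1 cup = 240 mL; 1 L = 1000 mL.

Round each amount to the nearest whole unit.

tomato paste: 12 oz; white rice: 3 oz; vegetable broth: 187 mL; quinoa: 14 oz; soy sauce: 583 mL

The original recipe has 85.05 g of diced onion, so the scaling factor is 198.45 ÷ 85.05 = 7/3.
tomato paste: 5 oz × 7/3 ≈ 12 oz
white rice: 40 g × 7/3 ÷ 28.35 g/oz ≈ 3 oz
vegetable broth: 1/3 cup × 7/3 × 240 mL/cup ≈ 187 mL
quinoa: 175 g × 7/3 ÷ 28.35 g/oz ≈ 14 oz
soy sauce: 0.25 L × 7/3 × 1000 mL/L ≈ 583 mL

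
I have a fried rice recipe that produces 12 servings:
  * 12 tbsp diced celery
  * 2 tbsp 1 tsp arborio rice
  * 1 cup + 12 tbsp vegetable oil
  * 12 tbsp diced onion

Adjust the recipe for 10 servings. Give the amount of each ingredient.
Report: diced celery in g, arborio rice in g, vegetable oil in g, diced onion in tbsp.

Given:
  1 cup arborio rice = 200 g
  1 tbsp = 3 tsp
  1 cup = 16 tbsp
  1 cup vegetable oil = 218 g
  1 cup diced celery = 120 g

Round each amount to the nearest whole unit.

Scaling factor: 10/12 = 5/6.
diced celery: 12 tbsp × 5/6 ÷ 16 tbsp/cup × 120 g/cup = 75 g
arborio rice: (2 tbsp + 1 tsp = 7/3 tbsp) × 5/6 ÷ 16 tbsp/cup × 200 g/cup ≈ 24 g
vegetable oil: (1 cup + 12 tbsp = 1.75 cup) × 5/6 × 218 g/cup ≈ 318 g
diced onion: 12 tbsp × 5/6 = 10 tbsp

diced celery: 75 g; arborio rice: 24 g; vegetable oil: 318 g; diced onion: 10 tbsp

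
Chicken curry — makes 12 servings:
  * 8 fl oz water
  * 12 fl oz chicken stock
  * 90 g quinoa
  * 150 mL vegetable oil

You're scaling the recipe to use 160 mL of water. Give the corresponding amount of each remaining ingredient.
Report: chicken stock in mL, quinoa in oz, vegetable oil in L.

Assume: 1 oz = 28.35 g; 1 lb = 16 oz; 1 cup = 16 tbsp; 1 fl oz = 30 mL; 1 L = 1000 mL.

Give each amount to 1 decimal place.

The original recipe has 240 mL of water, so the scaling factor is 160 ÷ 240 = 2/3.
chicken stock: 12 fl oz × 2/3 × 30 mL/fl oz = 240.0 mL
quinoa: 90 g × 2/3 ÷ 28.35 g/oz ≈ 2.1 oz
vegetable oil: 150 mL × 2/3 ÷ 1000 mL/L = 0.1 L

chicken stock: 240.0 mL; quinoa: 2.1 oz; vegetable oil: 0.1 L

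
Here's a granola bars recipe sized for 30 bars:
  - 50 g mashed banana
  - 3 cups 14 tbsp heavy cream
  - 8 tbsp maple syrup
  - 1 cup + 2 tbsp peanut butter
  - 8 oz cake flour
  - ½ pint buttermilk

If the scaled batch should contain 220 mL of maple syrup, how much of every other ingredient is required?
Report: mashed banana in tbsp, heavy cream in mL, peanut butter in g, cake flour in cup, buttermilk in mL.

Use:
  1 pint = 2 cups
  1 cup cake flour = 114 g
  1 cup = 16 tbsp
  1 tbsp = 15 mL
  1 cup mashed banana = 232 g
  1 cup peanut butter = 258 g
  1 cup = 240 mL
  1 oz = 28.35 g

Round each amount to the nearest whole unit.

mashed banana: 6 tbsp; heavy cream: 1705 mL; peanut butter: 532 g; cake flour: 4 cup; buttermilk: 440 mL

The original recipe has 120 mL of maple syrup, so the scaling factor is 220 ÷ 120 = 11/6.
mashed banana: 50 g × 11/6 ÷ 232 g/cup × 16 tbsp/cup ≈ 6 tbsp
heavy cream: (3 cup + 14 tbsp = 3.875 cup) × 11/6 × 240 mL/cup = 1705 mL
peanut butter: (1 cup + 2 tbsp = 1.125 cup) × 11/6 × 258 g/cup ≈ 532 g
cake flour: 8 oz × 11/6 × 28.35 g/oz ÷ 114 g/cup ≈ 4 cup
buttermilk: 0.5 pint × 11/6 × 2 cup/pint × 240 mL/cup = 440 mL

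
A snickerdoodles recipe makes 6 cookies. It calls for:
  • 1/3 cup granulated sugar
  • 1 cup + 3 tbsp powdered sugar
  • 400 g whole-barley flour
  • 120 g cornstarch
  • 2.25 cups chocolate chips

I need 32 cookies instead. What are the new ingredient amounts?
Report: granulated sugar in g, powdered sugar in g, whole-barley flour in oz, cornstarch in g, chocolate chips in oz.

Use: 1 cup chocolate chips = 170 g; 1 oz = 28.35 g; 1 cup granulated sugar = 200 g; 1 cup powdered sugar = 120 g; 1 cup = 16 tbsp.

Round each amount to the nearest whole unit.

Scaling factor: 32/6 = 16/3.
granulated sugar: 1/3 cup × 16/3 × 200 g/cup ≈ 356 g
powdered sugar: (1 cup + 3 tbsp = 1.1875 cup) × 16/3 × 120 g/cup = 760 g
whole-barley flour: 400 g × 16/3 ÷ 28.35 g/oz ≈ 75 oz
cornstarch: 120 g × 16/3 = 640 g
chocolate chips: 2.25 cup × 16/3 × 170 g/cup ÷ 28.35 g/oz ≈ 72 oz

granulated sugar: 356 g; powdered sugar: 760 g; whole-barley flour: 75 oz; cornstarch: 640 g; chocolate chips: 72 oz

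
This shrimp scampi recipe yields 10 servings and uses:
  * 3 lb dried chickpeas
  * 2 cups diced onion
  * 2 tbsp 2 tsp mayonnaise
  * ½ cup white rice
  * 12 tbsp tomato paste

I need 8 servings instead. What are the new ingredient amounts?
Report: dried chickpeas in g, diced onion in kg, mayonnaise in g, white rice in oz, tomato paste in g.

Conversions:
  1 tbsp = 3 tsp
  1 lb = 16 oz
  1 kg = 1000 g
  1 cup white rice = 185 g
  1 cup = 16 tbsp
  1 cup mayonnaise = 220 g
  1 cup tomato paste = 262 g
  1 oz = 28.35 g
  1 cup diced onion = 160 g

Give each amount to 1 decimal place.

dried chickpeas: 1088.6 g; diced onion: 0.3 kg; mayonnaise: 29.3 g; white rice: 2.6 oz; tomato paste: 157.2 g

Scaling factor: 8/10 = 4/5 = 0.8.
dried chickpeas: 3 lb × 4/5 × 16 oz/lb × 28.35 g/oz ≈ 1088.6 g
diced onion: 2 cup × 4/5 × 160 g/cup ÷ 1000 g/kg ≈ 0.3 kg
mayonnaise: (2 tbsp + 2 tsp = 8/3 tbsp) × 4/5 ÷ 16 tbsp/cup × 220 g/cup ≈ 29.3 g
white rice: 0.5 cup × 4/5 × 185 g/cup ÷ 28.35 g/oz ≈ 2.6 oz
tomato paste: 12 tbsp × 4/5 ÷ 16 tbsp/cup × 262 g/cup = 157.2 g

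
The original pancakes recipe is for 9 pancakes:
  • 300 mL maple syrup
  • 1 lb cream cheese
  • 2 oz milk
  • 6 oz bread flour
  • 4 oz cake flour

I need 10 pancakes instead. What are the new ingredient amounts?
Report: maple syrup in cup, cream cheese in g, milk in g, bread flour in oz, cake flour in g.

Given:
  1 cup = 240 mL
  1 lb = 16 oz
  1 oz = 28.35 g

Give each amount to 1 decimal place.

Scaling factor: 10/9.
maple syrup: 300 mL × 10/9 ÷ 240 mL/cup ≈ 1.4 cup
cream cheese: 1 lb × 10/9 × 16 oz/lb × 28.35 g/oz = 504.0 g
milk: 2 oz × 10/9 × 28.35 g/oz = 63.0 g
bread flour: 6 oz × 10/9 ≈ 6.7 oz
cake flour: 4 oz × 10/9 × 28.35 g/oz = 126.0 g

maple syrup: 1.4 cup; cream cheese: 504.0 g; milk: 63.0 g; bread flour: 6.7 oz; cake flour: 126.0 g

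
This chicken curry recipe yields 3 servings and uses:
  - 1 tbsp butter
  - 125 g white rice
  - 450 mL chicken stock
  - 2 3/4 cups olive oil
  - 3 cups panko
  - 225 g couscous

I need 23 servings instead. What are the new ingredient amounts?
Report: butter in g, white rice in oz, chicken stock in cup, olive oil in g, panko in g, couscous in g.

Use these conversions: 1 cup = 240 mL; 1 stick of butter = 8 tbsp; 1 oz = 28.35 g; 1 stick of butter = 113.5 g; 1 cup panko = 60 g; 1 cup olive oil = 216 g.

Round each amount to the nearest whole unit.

Scaling factor: 23/3.
butter: 1 tbsp × 23/3 ÷ 8 tbsp/stick × 113.5 g/stick ≈ 109 g
white rice: 125 g × 23/3 ÷ 28.35 g/oz ≈ 34 oz
chicken stock: 450 mL × 23/3 ÷ 240 mL/cup ≈ 14 cup
olive oil: 2.75 cup × 23/3 × 216 g/cup = 4554 g
panko: 3 cup × 23/3 × 60 g/cup = 1380 g
couscous: 225 g × 23/3 = 1725 g

butter: 109 g; white rice: 34 oz; chicken stock: 14 cup; olive oil: 4554 g; panko: 1380 g; couscous: 1725 g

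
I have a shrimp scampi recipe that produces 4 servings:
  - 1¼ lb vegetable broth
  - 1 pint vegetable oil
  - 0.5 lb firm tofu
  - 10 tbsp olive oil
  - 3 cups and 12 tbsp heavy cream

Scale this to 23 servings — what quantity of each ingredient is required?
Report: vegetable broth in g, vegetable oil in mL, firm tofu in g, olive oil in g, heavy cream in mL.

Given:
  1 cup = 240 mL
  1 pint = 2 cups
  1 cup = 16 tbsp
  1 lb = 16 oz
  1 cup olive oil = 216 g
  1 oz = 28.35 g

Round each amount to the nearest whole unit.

Scaling factor: 23/4 = 5.75.
vegetable broth: 1.25 lb × 23/4 × 16 oz/lb × 28.35 g/oz ≈ 3260 g
vegetable oil: 1 pint × 23/4 × 2 cup/pint × 240 mL/cup = 2760 mL
firm tofu: 0.5 lb × 23/4 × 16 oz/lb × 28.35 g/oz ≈ 1304 g
olive oil: 10 tbsp × 23/4 ÷ 16 tbsp/cup × 216 g/cup ≈ 776 g
heavy cream: (3 cup + 12 tbsp = 3.75 cup) × 23/4 × 240 mL/cup = 5175 mL

vegetable broth: 3260 g; vegetable oil: 2760 mL; firm tofu: 1304 g; olive oil: 776 g; heavy cream: 5175 mL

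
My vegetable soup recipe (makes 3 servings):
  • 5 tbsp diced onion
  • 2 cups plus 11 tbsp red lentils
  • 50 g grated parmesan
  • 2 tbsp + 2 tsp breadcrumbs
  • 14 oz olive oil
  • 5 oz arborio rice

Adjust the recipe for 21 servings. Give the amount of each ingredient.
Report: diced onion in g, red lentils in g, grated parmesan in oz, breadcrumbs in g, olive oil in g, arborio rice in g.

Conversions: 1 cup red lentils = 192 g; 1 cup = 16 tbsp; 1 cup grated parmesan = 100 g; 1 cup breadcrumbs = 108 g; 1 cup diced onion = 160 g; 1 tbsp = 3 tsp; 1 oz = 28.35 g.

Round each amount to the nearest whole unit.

Scaling factor: 21/3 = 7.
diced onion: 5 tbsp × 7 ÷ 16 tbsp/cup × 160 g/cup = 350 g
red lentils: (2 cup + 11 tbsp = 2.6875 cup) × 7 × 192 g/cup = 3612 g
grated parmesan: 50 g × 7 ÷ 28.35 g/oz ≈ 12 oz
breadcrumbs: (2 tbsp + 2 tsp = 8/3 tbsp) × 7 ÷ 16 tbsp/cup × 108 g/cup = 126 g
olive oil: 14 oz × 7 × 28.35 g/oz ≈ 2778 g
arborio rice: 5 oz × 7 × 28.35 g/oz ≈ 992 g

diced onion: 350 g; red lentils: 3612 g; grated parmesan: 12 oz; breadcrumbs: 126 g; olive oil: 2778 g; arborio rice: 992 g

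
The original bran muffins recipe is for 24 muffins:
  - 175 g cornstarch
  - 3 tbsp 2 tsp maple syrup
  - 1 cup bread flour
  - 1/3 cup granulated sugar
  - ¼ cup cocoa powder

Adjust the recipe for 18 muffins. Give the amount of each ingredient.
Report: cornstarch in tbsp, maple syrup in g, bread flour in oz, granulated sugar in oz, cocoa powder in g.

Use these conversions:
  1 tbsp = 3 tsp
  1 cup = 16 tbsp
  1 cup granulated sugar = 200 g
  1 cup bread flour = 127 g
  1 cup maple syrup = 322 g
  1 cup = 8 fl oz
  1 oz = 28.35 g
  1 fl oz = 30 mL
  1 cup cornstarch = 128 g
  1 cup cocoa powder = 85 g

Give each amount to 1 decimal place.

cornstarch: 16.4 tbsp; maple syrup: 55.3 g; bread flour: 3.4 oz; granulated sugar: 1.8 oz; cocoa powder: 15.9 g

Scaling factor: 18/24 = 3/4 = 0.75.
cornstarch: 175 g × 3/4 ÷ 128 g/cup × 16 tbsp/cup ≈ 16.4 tbsp
maple syrup: (3 tbsp + 2 tsp = 11/3 tbsp) × 3/4 ÷ 16 tbsp/cup × 322 g/cup ≈ 55.3 g
bread flour: 1 cup × 3/4 × 127 g/cup ÷ 28.35 g/oz ≈ 3.4 oz
granulated sugar: 1/3 cup × 3/4 × 200 g/cup ÷ 28.35 g/oz ≈ 1.8 oz
cocoa powder: 0.25 cup × 3/4 × 85 g/cup ≈ 15.9 g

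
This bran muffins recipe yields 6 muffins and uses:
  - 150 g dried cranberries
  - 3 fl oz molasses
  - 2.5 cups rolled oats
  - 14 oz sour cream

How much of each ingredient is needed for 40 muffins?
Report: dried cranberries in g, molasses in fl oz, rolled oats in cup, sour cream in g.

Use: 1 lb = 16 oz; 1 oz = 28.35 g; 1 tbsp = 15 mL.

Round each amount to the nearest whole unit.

Scaling factor: 40/6 = 20/3.
dried cranberries: 150 g × 20/3 = 1000 g
molasses: 3 fl oz × 20/3 = 20 fl oz
rolled oats: 2.5 cup × 20/3 ≈ 17 cup
sour cream: 14 oz × 20/3 × 28.35 g/oz = 2646 g

dried cranberries: 1000 g; molasses: 20 fl oz; rolled oats: 17 cup; sour cream: 2646 g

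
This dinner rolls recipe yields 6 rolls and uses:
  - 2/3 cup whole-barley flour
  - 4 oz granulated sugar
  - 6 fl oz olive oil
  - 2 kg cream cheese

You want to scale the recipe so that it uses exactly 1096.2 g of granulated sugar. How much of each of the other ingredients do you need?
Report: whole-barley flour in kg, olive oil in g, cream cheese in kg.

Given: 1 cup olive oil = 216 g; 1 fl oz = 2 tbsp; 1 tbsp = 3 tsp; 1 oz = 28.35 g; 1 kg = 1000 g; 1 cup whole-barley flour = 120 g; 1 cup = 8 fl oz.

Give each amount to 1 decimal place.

The original recipe has 113.4 g of granulated sugar, so the scaling factor is 1096.2 ÷ 113.4 = 29/3.
whole-barley flour: 2/3 cup × 29/3 × 120 g/cup ÷ 1000 g/kg ≈ 0.8 kg
olive oil: 6 fl oz × 29/3 ÷ 8 fl oz/cup × 216 g/cup = 1566.0 g
cream cheese: 2 kg × 29/3 ≈ 19.3 kg

whole-barley flour: 0.8 kg; olive oil: 1566.0 g; cream cheese: 19.3 kg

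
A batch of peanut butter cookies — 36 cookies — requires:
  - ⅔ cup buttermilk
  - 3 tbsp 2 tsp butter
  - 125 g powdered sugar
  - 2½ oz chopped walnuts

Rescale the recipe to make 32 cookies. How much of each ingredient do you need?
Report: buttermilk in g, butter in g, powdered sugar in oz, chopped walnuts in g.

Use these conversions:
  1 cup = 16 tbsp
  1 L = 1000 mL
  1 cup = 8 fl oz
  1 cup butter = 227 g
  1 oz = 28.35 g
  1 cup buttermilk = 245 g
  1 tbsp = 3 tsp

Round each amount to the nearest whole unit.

buttermilk: 145 g; butter: 46 g; powdered sugar: 4 oz; chopped walnuts: 63 g

Scaling factor: 32/36 = 8/9.
buttermilk: 2/3 cup × 8/9 × 245 g/cup ≈ 145 g
butter: (3 tbsp + 2 tsp = 11/3 tbsp) × 8/9 ÷ 16 tbsp/cup × 227 g/cup ≈ 46 g
powdered sugar: 125 g × 8/9 ÷ 28.35 g/oz ≈ 4 oz
chopped walnuts: 2.5 oz × 8/9 × 28.35 g/oz = 63 g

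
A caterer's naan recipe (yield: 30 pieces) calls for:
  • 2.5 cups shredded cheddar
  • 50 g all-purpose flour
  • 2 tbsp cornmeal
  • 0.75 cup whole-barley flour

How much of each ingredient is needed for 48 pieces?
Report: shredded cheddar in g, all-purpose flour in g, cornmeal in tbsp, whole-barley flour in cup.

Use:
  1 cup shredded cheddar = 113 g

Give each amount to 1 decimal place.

Scaling factor: 48/30 = 8/5 = 1.6.
shredded cheddar: 2.5 cup × 8/5 × 113 g/cup = 452.0 g
all-purpose flour: 50 g × 8/5 = 80.0 g
cornmeal: 2 tbsp × 8/5 = 3.2 tbsp
whole-barley flour: 0.75 cup × 8/5 = 1.2 cup

shredded cheddar: 452.0 g; all-purpose flour: 80.0 g; cornmeal: 3.2 tbsp; whole-barley flour: 1.2 cup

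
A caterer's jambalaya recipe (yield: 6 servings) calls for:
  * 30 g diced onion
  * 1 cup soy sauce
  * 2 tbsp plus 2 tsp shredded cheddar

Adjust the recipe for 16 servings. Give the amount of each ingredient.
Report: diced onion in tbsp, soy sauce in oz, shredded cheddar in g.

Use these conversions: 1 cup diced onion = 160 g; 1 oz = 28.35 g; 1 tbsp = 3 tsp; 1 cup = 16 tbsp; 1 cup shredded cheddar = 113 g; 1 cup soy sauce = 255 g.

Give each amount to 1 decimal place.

Scaling factor: 16/6 = 8/3.
diced onion: 30 g × 8/3 ÷ 160 g/cup × 16 tbsp/cup = 8.0 tbsp
soy sauce: 1 cup × 8/3 × 255 g/cup ÷ 28.35 g/oz ≈ 24.0 oz
shredded cheddar: (2 tbsp + 2 tsp = 8/3 tbsp) × 8/3 ÷ 16 tbsp/cup × 113 g/cup ≈ 50.2 g

diced onion: 8.0 tbsp; soy sauce: 24.0 oz; shredded cheddar: 50.2 g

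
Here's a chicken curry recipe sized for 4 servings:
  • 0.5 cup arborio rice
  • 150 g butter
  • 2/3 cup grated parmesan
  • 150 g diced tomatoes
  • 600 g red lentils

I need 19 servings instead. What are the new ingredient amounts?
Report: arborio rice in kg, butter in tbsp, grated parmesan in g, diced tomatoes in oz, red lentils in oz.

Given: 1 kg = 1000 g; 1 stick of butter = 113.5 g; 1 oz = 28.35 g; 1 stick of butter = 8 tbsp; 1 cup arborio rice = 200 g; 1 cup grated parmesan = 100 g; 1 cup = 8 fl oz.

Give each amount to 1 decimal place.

arborio rice: 0.5 kg; butter: 50.2 tbsp; grated parmesan: 316.7 g; diced tomatoes: 25.1 oz; red lentils: 100.5 oz

Scaling factor: 19/4 = 4.75.
arborio rice: 0.5 cup × 19/4 × 200 g/cup ÷ 1000 g/kg ≈ 0.5 kg
butter: 150 g × 19/4 ÷ 113.5 g/stick × 8 tbsp/stick ≈ 50.2 tbsp
grated parmesan: 2/3 cup × 19/4 × 100 g/cup ≈ 316.7 g
diced tomatoes: 150 g × 19/4 ÷ 28.35 g/oz ≈ 25.1 oz
red lentils: 600 g × 19/4 ÷ 28.35 g/oz ≈ 100.5 oz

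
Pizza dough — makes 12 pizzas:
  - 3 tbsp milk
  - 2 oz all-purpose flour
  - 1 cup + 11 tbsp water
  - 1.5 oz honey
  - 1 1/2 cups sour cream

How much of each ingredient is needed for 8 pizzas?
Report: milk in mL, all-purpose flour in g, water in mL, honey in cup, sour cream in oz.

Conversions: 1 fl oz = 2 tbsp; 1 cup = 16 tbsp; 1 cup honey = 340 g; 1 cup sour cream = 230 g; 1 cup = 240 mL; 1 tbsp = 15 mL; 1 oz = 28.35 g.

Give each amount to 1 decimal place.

Scaling factor: 8/12 = 2/3.
milk: 3 tbsp × 2/3 × 15 mL/tbsp = 30.0 mL
all-purpose flour: 2 oz × 2/3 × 28.35 g/oz = 37.8 g
water: (1 cup + 11 tbsp = 1.6875 cup) × 2/3 × 240 mL/cup = 270.0 mL
honey: 1.5 oz × 2/3 × 28.35 g/oz ÷ 340 g/cup ≈ 0.1 cup
sour cream: 1.5 cup × 2/3 × 230 g/cup ÷ 28.35 g/oz ≈ 8.1 oz

milk: 30.0 mL; all-purpose flour: 37.8 g; water: 270.0 mL; honey: 0.1 cup; sour cream: 8.1 oz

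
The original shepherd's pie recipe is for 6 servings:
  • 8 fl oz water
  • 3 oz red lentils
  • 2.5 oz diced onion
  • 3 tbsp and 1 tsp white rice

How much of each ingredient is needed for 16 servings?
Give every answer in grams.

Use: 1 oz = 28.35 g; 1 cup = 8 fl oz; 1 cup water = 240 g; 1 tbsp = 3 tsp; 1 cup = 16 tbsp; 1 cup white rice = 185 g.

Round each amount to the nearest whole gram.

Scaling factor: 16/6 = 8/3.
water: 8 fl oz × 8/3 ÷ 8 fl oz/cup × 240 g/cup = 640 g
red lentils: 3 oz × 8/3 × 28.35 g/oz ≈ 227 g
diced onion: 2.5 oz × 8/3 × 28.35 g/oz = 189 g
white rice: (3 tbsp + 1 tsp = 10/3 tbsp) × 8/3 ÷ 16 tbsp/cup × 185 g/cup ≈ 103 g

water: 640 g; red lentils: 227 g; diced onion: 189 g; white rice: 103 g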